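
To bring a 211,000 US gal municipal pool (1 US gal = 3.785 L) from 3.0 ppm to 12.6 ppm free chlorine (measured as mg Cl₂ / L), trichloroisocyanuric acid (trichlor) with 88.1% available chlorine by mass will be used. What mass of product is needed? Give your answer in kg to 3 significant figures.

8.70 kg

Volume: 211,000 US gal × 3.785 L/gal = 798,635 L.
Chlorine deficit: 12.6 − 3.0 = 9.6 ppm = 9.6 mg/L as Cl₂.
Cl₂ equivalent needed: 9.6 mg/L × 798,635 L = 7,667,000 mg = 7667 g.
Product at 88.1% available chlorine: 7667 / 0.881 = 8702 g.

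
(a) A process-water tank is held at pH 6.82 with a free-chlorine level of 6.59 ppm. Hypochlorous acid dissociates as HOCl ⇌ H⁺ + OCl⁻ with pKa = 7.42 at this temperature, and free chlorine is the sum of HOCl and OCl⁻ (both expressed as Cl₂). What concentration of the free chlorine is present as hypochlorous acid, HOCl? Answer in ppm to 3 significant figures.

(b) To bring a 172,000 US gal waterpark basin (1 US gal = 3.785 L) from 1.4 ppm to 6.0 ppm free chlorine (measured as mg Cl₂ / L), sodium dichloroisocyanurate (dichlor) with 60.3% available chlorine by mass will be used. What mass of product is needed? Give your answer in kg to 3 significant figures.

(a) [OCl⁻]/[HOCl] = 10^(pH − pKa) = 10^(6.82 − 7.42) = 10^-0.60 = 0.2512.
(a) Fraction as HOCl = 1 / (1 + 0.2512) = 0.7992.
(a) HOCl = 0.7992 × 6.59 ppm = 5.267 ppm.

(b) Volume: 172,000 US gal × 3.785 L/gal = 651,020 L.
(b) Chlorine deficit: 6.0 − 1.4 = 4.6 ppm = 4.6 mg/L as Cl₂.
(b) Cl₂ equivalent needed: 4.6 mg/L × 651,020 L = 2,995,000 mg = 2995 g.
(b) Product at 60.3% available chlorine: 2995 / 0.603 = 4966 g.

(a) 5.27 ppm; (b) 4.97 kg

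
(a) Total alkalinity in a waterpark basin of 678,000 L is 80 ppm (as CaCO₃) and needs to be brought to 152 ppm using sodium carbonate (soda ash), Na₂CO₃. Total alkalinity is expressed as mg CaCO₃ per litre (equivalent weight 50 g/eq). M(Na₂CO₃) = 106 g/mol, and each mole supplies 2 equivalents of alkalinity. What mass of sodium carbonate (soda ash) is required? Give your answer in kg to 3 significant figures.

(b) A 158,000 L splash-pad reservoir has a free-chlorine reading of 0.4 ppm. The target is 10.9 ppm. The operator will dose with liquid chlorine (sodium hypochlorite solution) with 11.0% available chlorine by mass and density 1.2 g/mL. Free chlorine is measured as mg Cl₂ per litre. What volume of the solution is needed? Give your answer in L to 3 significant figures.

(a) 51.7 kg; (b) 12.6 L

(a) Alkalinity to add: (152 − 80) = 72 mg/L as CaCO₃ × 678,000 L = 48,820 g as CaCO₃.
(a) Equivalents: 48,820 g ÷ 50 g/eq = 976.3 eq.
(a) Each mole of Na₂CO₃ supplies 2 eq, so 976.3 / 2 = 488.2 mol.
(a) Mass: 488.2 mol × 106 g/mol = 51,740 g.

(b) Chlorine deficit: 10.9 − 0.4 = 10.5 ppm = 10.5 mg/L as Cl₂.
(b) Cl₂ equivalent needed: 10.5 mg/L × 158,000 L = 1,659,000 mg = 1659 g.
(b) Product at 11.0% available chlorine: 1659 / 0.11 = 15,080 g.
(b) Volume at density 1.2 g/mL: 15,080 g ÷ 1.2 g/mL = 12,570 mL.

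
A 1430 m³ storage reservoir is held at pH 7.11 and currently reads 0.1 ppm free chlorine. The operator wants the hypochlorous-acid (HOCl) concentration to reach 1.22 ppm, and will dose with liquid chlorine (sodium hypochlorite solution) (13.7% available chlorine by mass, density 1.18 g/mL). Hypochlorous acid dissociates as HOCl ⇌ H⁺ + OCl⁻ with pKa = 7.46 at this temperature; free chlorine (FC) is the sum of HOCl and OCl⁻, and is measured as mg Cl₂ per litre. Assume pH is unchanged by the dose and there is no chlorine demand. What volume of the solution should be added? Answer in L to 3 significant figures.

Volume: 1430 m³ = 1,430,000 L.
[OCl⁻]/[HOCl] = 10^(pH − pKa) = 10^(7.11 − 7.46) = 0.4467; fraction as HOCl = 1/(1 + 0.4467) = 0.6912.
Free chlorine required for 1.22 ppm HOCl: 1.22 / 0.6912 = 1.765 ppm.
FC to add: 1.765 − 0.1 = 1.665 mg/L as Cl₂.
Cl₂ equivalent: 1.665 mg/L × 1,430,000 L = 2381 g.
Product at 13.7% available Cl: 2381 / 0.137 = 17,380 g.
Volume: 17,380 g ÷ 1.18 g/mL = 14,730 mL.

14.7 L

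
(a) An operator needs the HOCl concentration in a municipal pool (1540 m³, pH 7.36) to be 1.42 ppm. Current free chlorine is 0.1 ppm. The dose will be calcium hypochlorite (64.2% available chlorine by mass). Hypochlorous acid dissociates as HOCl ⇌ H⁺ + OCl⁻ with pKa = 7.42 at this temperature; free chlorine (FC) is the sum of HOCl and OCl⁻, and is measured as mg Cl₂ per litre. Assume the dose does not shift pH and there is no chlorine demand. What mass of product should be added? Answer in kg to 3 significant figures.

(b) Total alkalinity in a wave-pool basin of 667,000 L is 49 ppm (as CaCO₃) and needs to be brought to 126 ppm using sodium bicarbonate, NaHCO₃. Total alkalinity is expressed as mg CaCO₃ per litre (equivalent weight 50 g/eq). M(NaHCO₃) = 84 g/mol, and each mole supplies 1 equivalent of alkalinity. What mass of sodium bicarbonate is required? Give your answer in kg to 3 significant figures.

(a) Volume: 1540 m³ = 1,540,000 L.
(a) [OCl⁻]/[HOCl] = 10^(pH − pKa) = 10^(7.36 − 7.42) = 0.871; fraction as HOCl = 1/(1 + 0.871) = 0.5345.
(a) Free chlorine required for 1.42 ppm HOCl: 1.42 / 0.5345 = 2.657 ppm.
(a) FC to add: 2.657 − 0.1 = 2.557 mg/L as Cl₂.
(a) Cl₂ equivalent: 2.557 mg/L × 1,540,000 L = 3937 g.
(a) Product at 64.2% available Cl: 3937 / 0.642 = 6133 g.

(b) Alkalinity to add: (126 − 49) = 77 mg/L as CaCO₃ × 667,000 L = 51,360 g as CaCO₃.
(b) Equivalents: 51,360 g ÷ 50 g/eq = 1027 eq.
(b) NaHCO₃ supplies 1 eq per mole → 1027 mol.
(b) Mass: 1027 mol × 84 g/mol = 86,280 g.

(a) 6.13 kg; (b) 86.3 kg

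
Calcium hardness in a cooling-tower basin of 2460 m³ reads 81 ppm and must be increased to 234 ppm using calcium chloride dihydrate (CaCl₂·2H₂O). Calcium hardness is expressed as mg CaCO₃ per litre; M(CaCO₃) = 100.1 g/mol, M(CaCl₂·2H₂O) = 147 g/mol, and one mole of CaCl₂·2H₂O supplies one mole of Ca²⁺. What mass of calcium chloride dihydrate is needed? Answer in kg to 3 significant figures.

Volume: 2460 m³ = 2,460,000 L.
Hardness to add: (234 − 81) = 153 mg/L as CaCO₃ × 2,460,000 L = 376,400 g as CaCO₃.
Moles of Ca²⁺ (1 mol Ca²⁺ ≡ 1 mol CaCO₃): 376,400 / 100.1 g/mol = 3760 mol.
Mass of CaCl₂·2H₂O: 3760 × 147 = 552,700 g.

553 kg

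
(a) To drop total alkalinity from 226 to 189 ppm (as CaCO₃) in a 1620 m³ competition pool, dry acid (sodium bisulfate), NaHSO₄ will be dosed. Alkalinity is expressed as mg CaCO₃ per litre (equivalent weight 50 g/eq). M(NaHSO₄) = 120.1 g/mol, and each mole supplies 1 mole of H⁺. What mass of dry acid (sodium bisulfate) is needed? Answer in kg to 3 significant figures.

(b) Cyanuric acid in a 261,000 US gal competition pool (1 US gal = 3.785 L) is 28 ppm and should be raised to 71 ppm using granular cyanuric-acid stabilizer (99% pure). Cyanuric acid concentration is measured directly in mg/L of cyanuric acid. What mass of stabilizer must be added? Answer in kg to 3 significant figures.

(a) 144 kg; (b) 42.9 kg

(a) Volume: 1620 m³ = 1,620,000 L.
(a) Alkalinity to neutralize: (226 − 189) = 37 mg/L as CaCO₃ × 1,620,000 L = 59,940 g as CaCO₃.
(a) Equivalents of H⁺ required: 59,940 ÷ 50 g/eq = 1199 eq = 1199 mol NaHSO₄.
(a) Mass of NaHSO₄: 1199 × 120.1 = 144,000 g.

(b) Volume: 261,000 US gal × 3.785 L/gal = 987,885 L.
(b) CYA to add: (71 − 28) = 43 mg/L × 987,885 L = 42,480 g cyanuric acid.
(b) At 99% purity: 42,480 / 0.99 = 42,910 g product.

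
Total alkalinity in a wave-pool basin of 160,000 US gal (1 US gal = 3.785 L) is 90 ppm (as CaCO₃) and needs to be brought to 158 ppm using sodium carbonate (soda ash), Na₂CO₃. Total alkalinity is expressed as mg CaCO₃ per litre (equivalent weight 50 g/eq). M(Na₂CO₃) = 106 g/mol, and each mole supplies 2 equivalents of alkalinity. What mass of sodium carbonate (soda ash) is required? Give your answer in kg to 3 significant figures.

Volume: 160,000 US gal × 3.785 L/gal = 605,600 L.
Alkalinity to add: (158 − 90) = 68 mg/L as CaCO₃ × 605,600 L = 41,180 g as CaCO₃.
Equivalents: 41,180 g ÷ 50 g/eq = 823.6 eq.
Each mole of Na₂CO₃ supplies 2 eq, so 823.6 / 2 = 411.8 mol.
Mass: 411.8 mol × 106 g/mol = 43,650 g.

43.7 kg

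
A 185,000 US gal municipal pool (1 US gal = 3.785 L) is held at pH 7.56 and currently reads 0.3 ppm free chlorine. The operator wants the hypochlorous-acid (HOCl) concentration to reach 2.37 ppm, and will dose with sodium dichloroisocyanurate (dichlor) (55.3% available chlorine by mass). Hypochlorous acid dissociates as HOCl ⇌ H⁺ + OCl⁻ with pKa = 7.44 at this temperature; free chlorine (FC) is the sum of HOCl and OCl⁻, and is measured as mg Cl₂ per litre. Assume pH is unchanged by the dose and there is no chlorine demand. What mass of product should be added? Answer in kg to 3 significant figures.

Volume: 185,000 US gal × 3.785 L/gal = 700,225 L.
[OCl⁻]/[HOCl] = 10^(pH − pKa) = 10^(7.56 − 7.44) = 1.318; fraction as HOCl = 1/(1 + 1.318) = 0.4314.
Free chlorine required for 2.37 ppm HOCl: 2.37 / 0.4314 = 5.494 ppm.
FC to add: 5.494 − 0.3 = 5.194 mg/L as Cl₂.
Cl₂ equivalent: 5.194 mg/L × 700,225 L = 3637 g.
Product at 55.3% available Cl: 3637 / 0.553 = 6577 g.

6.58 kg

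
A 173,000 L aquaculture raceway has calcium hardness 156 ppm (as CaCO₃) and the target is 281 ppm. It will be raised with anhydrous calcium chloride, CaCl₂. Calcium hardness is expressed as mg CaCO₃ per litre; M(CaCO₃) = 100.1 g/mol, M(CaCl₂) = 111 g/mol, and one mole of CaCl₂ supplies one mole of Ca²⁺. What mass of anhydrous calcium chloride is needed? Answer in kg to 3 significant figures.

24.0 kg

Hardness to add: (281 − 156) = 125 mg/L as CaCO₃ × 173,000 L = 21,620 g as CaCO₃.
Moles of Ca²⁺ (1 mol Ca²⁺ ≡ 1 mol CaCO₃): 21,620 / 100.1 g/mol = 216 mol.
Mass of CaCl₂: 216 × 111 = 23,980 g.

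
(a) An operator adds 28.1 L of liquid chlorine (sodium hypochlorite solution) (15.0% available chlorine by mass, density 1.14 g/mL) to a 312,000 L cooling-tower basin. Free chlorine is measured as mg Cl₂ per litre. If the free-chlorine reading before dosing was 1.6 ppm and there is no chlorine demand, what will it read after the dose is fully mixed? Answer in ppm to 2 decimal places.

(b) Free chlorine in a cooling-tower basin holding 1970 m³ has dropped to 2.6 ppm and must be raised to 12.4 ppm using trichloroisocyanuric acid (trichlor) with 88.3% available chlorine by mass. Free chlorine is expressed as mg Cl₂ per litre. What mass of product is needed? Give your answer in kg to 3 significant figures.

(a) 17.00 ppm; (b) 21.9 kg

(a) Mass of solution: 28.1 L × 1000 mL/L × 1.14 g/mL = 32,030 g.
(a) Available chlorine delivered: 32,030 g × 0.15 = 4805 g as Cl₂.
(a) Concentration rise: 4805 g / 312,000 L = 15.4 mg/L = 15.40 ppm.
(a) Final FC: 1.6 + 15.40 = 17.00 ppm.

(b) Volume: 1970 m³ = 1,970,000 L.
(b) Chlorine deficit: 12.4 − 2.6 = 9.8 ppm = 9.8 mg/L as Cl₂.
(b) Cl₂ equivalent needed: 9.8 mg/L × 1,970,000 L = 19,310,000 mg = 19,310 g.
(b) Product at 88.3% available chlorine: 19,310 / 0.883 = 21,860 g.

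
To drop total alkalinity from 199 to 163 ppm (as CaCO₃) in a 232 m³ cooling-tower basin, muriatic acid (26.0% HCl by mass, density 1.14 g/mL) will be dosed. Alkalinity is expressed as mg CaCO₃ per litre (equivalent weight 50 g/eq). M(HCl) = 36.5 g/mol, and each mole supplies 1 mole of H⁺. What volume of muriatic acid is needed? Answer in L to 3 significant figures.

20.6 L

Volume: 232 m³ = 232,000 L.
Alkalinity to neutralize: (199 − 163) = 36 mg/L as CaCO₃ × 232,000 L = 8352 g as CaCO₃.
Equivalents of H⁺ required: 8352 ÷ 50 g/eq = 167 eq = 167 mol HCl.
Mass of HCl: 167 × 36.5 = 6097 g.
Mass of 26.0% solution: 6097 / 0.26 = 23,450 g.
Volume: 23,450 g ÷ 1.14 g/mL = 20,570 mL.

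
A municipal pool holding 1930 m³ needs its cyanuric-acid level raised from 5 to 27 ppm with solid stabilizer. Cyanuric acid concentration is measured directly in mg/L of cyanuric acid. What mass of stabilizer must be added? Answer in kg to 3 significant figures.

42.5 kg

Volume: 1930 m³ = 1,930,000 L.
CYA to add: (27 − 5) = 22 mg/L × 1,930,000 L = 42,460 g cyanuric acid.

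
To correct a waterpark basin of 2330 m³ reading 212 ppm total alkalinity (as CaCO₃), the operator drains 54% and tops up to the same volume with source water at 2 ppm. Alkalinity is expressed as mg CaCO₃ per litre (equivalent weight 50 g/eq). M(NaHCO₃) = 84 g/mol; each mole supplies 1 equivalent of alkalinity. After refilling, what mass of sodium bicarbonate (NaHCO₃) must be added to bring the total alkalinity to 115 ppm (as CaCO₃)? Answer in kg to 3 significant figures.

64.2 kg

Volume: 2330 m³ = 2,330,000 L.
After draining 54% and refilling: 212 × 0.46 + 2 × 0.54 = 98.6 ppm.
Deficit to target: 115 − 98.6 = 16.4 mg/L.
As CaCO₃: 16.4 mg/L × 2,330,000 L = 38,210 g; ÷ 50 g/eq ÷ 1 = 764.2 mol NaHCO₃.
Mass: 764.2 × 84 = 64,200 g.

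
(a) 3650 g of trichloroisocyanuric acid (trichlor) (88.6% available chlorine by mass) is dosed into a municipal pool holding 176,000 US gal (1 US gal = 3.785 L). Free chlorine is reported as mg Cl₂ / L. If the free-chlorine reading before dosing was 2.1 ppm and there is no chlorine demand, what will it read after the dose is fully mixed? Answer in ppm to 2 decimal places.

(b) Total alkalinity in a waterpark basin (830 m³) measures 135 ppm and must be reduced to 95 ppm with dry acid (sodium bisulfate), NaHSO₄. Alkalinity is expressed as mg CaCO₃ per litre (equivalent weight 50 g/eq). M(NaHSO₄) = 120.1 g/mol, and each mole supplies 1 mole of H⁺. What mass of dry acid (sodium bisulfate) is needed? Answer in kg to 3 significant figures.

(a) 6.95 ppm; (b) 79.7 kg

(a) Volume: 176,000 US gal × 3.785 L/gal = 666,160 L.
(a) Available chlorine delivered: 3650 g × 0.886 = 3234 g as Cl₂.
(a) Concentration rise: 3234 g / 666,160 L = 4.855 mg/L = 4.85 ppm.
(a) Final FC: 2.1 + 4.85 = 6.95 ppm.

(b) Volume: 830 m³ = 830,000 L.
(b) Alkalinity to neutralize: (135 − 95) = 40 mg/L as CaCO₃ × 830,000 L = 33,200 g as CaCO₃.
(b) Equivalents of H⁺ required: 33,200 ÷ 50 g/eq = 664 eq = 664 mol NaHSO₄.
(b) Mass of NaHSO₄: 664 × 120.1 = 79,750 g.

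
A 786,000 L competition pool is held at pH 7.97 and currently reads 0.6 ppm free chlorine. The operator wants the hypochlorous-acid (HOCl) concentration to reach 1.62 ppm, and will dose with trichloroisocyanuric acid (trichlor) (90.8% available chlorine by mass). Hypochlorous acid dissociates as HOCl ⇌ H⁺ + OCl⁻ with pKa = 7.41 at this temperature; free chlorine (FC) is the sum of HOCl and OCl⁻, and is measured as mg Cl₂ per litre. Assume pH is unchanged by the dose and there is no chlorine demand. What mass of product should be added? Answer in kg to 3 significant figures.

[OCl⁻]/[HOCl] = 10^(pH − pKa) = 10^(7.97 − 7.41) = 3.631; fraction as HOCl = 1/(1 + 3.631) = 0.2159.
Free chlorine required for 1.62 ppm HOCl: 1.62 / 0.2159 = 7.502 ppm.
FC to add: 7.502 − 0.6 = 6.902 mg/L as Cl₂.
Cl₂ equivalent: 6.902 mg/L × 786,000 L = 5425 g.
Product at 90.8% available Cl: 5425 / 0.908 = 5975 g.

5.97 kg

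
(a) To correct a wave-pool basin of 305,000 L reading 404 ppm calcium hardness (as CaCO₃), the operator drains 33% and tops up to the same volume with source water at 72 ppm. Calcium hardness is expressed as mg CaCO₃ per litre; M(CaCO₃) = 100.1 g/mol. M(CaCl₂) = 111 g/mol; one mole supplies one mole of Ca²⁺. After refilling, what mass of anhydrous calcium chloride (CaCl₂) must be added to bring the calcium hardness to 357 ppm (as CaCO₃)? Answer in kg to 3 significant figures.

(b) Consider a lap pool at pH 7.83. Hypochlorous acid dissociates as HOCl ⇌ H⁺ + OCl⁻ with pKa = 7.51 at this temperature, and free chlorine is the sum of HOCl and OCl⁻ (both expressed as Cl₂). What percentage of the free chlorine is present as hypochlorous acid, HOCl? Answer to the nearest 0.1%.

(a) After draining 33% and refilling: 404 × 0.67 + 72 × 0.33 = 294.44 ppm.
(a) Deficit to target: 357 − 294.44 = 62.56 mg/L.
(a) As CaCO₃: 62.56 mg/L × 305,000 L = 19,080 g; ÷ 100.1 = 190.6 mol Ca²⁺.
(a) Mass: 190.6 × 111 = 21,160 g.

(b) [OCl⁻]/[HOCl] = 10^(pH − pKa) = 10^(7.83 − 7.51) = 10^0.32 = 2.089.
(b) Fraction as HOCl = 1 / (1 + 2.089) = 0.3237.

(a) 21.2 kg; (b) 32.4%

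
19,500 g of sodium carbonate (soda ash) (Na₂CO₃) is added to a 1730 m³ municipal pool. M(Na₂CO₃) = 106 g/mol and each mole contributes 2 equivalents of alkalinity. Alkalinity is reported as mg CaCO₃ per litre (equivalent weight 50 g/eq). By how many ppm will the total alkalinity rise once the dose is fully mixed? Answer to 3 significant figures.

10.6 ppm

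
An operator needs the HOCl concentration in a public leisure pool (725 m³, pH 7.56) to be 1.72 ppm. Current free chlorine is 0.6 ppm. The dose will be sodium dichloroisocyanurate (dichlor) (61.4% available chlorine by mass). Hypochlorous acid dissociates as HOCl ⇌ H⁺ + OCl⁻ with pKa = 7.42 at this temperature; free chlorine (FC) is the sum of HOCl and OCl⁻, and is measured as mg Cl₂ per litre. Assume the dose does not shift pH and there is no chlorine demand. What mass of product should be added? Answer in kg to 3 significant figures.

4.13 kg

Volume: 725 m³ = 725,000 L.
[OCl⁻]/[HOCl] = 10^(pH − pKa) = 10^(7.56 − 7.42) = 1.38; fraction as HOCl = 1/(1 + 1.38) = 0.4201.
Free chlorine required for 1.72 ppm HOCl: 1.72 / 0.4201 = 4.094 ppm.
FC to add: 4.094 − 0.6 = 3.494 mg/L as Cl₂.
Cl₂ equivalent: 3.494 mg/L × 725,000 L = 2533 g.
Product at 61.4% available Cl: 2533 / 0.614 = 4126 g.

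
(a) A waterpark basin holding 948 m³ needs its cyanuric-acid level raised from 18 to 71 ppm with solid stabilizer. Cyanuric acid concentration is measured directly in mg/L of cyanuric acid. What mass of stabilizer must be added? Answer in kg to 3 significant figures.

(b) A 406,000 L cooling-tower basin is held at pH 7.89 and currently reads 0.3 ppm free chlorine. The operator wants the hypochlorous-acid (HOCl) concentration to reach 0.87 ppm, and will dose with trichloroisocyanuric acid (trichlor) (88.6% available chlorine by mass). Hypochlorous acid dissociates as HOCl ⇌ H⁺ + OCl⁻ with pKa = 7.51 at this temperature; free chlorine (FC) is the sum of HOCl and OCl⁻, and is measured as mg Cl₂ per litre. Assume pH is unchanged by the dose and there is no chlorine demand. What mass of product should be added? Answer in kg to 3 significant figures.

(a) 50.2 kg; (b) 1.22 kg

(a) Volume: 948 m³ = 948,000 L.
(a) CYA to add: (71 − 18) = 53 mg/L × 948,000 L = 50,240 g cyanuric acid.

(b) [OCl⁻]/[HOCl] = 10^(pH − pKa) = 10^(7.89 − 7.51) = 2.399; fraction as HOCl = 1/(1 + 2.399) = 0.2942.
(b) Free chlorine required for 0.87 ppm HOCl: 0.87 / 0.2942 = 2.957 ppm.
(b) FC to add: 2.957 − 0.3 = 2.657 mg/L as Cl₂.
(b) Cl₂ equivalent: 2.657 mg/L × 406,000 L = 1079 g.
(b) Product at 88.6% available Cl: 1079 / 0.886 = 1218 g.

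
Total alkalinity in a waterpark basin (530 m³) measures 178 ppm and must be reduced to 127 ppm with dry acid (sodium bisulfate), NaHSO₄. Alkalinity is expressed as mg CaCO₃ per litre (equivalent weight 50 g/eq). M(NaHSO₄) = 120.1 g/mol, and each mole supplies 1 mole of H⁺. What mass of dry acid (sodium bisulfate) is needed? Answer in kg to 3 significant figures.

Volume: 530 m³ = 530,000 L.
Alkalinity to neutralize: (178 − 127) = 51 mg/L as CaCO₃ × 530,000 L = 27,030 g as CaCO₃.
Equivalents of H⁺ required: 27,030 ÷ 50 g/eq = 540.6 eq = 540.6 mol NaHSO₄.
Mass of NaHSO₄: 540.6 × 120.1 = 64,930 g.

64.9 kg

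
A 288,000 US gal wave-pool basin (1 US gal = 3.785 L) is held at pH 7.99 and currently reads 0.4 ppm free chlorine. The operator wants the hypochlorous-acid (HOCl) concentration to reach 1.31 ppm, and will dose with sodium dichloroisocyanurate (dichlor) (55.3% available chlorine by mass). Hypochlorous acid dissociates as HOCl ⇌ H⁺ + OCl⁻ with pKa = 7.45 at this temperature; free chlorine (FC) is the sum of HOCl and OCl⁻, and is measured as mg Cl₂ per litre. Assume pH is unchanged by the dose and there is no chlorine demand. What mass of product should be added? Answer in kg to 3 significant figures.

Volume: 288,000 US gal × 3.785 L/gal = 1,090,080 L.
[OCl⁻]/[HOCl] = 10^(pH − pKa) = 10^(7.99 − 7.45) = 3.467; fraction as HOCl = 1/(1 + 3.467) = 0.2238.
Free chlorine required for 1.31 ppm HOCl: 1.31 / 0.2238 = 5.852 ppm.
FC to add: 5.852 − 0.4 = 5.452 mg/L as Cl₂.
Cl₂ equivalent: 5.452 mg/L × 1,090,080 L = 5943 g.
Product at 55.3% available Cl: 5943 / 0.553 = 10,750 g.

10.7 kg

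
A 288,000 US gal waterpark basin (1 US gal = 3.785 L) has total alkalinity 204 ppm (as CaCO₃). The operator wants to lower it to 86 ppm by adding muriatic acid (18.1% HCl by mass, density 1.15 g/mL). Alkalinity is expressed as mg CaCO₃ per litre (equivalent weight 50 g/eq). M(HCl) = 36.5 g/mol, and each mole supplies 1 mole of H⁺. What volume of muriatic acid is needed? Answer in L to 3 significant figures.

451 L

Volume: 288,000 US gal × 3.785 L/gal = 1,090,080 L.
Alkalinity to neutralize: (204 − 86) = 118 mg/L as CaCO₃ × 1,090,080 L = 128,600 g as CaCO₃.
Equivalents of H⁺ required: 128,600 ÷ 50 g/eq = 2573 eq = 2573 mol HCl.
Mass of HCl: 2573 × 36.5 = 93,900 g.
Mass of 18.1% solution: 93,900 / 0.181 = 518,800 g.
Volume: 518,800 g ÷ 1.15 g/mL = 451,100 mL.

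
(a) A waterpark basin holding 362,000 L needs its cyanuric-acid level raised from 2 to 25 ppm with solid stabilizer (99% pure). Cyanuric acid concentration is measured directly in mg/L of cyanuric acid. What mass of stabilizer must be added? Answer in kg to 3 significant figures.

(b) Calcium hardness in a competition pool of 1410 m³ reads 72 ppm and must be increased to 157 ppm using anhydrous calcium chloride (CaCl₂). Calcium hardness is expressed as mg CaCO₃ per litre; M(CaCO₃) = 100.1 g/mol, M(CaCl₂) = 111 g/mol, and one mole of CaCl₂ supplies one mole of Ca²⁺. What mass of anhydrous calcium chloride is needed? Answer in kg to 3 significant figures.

(a) 8.41 kg; (b) 133 kg

(a) CYA to add: (25 − 2) = 23 mg/L × 362,000 L = 8326 g cyanuric acid.
(a) At 99% purity: 8326 / 0.99 = 8410 g product.

(b) Volume: 1410 m³ = 1,410,000 L.
(b) Hardness to add: (157 − 72) = 85 mg/L as CaCO₃ × 1,410,000 L = 119,800 g as CaCO₃.
(b) Moles of Ca²⁺ (1 mol Ca²⁺ ≡ 1 mol CaCO₃): 119,800 / 100.1 g/mol = 1197 mol.
(b) Mass of CaCl₂: 1197 × 111 = 132,900 g.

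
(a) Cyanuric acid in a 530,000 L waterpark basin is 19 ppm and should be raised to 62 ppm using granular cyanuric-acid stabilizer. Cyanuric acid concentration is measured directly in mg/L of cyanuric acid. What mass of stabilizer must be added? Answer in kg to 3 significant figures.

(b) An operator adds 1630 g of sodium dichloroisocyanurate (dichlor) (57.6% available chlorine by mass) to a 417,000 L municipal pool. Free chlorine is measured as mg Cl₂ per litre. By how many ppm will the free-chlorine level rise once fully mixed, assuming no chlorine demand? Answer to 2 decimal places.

(a) 22.8 kg; (b) 2.25 ppm

(a) CYA to add: (62 − 19) = 43 mg/L × 530,000 L = 22,790 g cyanuric acid.

(b) Available chlorine delivered: 1630 g × 0.576 = 938.9 g as Cl₂.
(b) Concentration rise: 938.9 g / 417,000 L = 2.252 mg/L = 2.25 ppm.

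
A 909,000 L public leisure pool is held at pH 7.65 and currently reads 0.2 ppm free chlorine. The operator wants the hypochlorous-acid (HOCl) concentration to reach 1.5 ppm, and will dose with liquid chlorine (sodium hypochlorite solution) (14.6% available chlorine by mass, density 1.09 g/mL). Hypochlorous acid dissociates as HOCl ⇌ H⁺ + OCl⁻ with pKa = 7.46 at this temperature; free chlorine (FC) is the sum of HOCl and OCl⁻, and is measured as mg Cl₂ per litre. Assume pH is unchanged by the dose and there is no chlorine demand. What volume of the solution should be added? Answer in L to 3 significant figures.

20.7 L

[OCl⁻]/[HOCl] = 10^(pH − pKa) = 10^(7.65 − 7.46) = 1.549; fraction as HOCl = 1/(1 + 1.549) = 0.3923.
Free chlorine required for 1.5 ppm HOCl: 1.5 / 0.3923 = 3.823 ppm.
FC to add: 3.823 − 0.2 = 3.623 mg/L as Cl₂.
Cl₂ equivalent: 3.623 mg/L × 909,000 L = 3294 g.
Product at 14.6% available Cl: 3294 / 0.146 = 22,560 g.
Volume: 22,560 g ÷ 1.09 g/mL = 20,700 mL.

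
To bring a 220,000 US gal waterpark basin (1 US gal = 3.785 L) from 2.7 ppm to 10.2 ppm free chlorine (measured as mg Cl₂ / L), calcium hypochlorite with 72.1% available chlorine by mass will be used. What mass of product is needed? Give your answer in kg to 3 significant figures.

8.66 kg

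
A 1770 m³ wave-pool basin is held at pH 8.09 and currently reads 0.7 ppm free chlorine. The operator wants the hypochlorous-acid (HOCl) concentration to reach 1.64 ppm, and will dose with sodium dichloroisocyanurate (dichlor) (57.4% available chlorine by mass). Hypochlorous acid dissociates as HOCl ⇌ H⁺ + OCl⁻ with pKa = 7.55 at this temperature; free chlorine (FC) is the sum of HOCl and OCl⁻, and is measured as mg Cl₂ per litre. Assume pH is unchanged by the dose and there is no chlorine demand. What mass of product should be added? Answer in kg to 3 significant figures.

20.4 kg

Volume: 1770 m³ = 1,770,000 L.
[OCl⁻]/[HOCl] = 10^(pH − pKa) = 10^(8.09 − 7.55) = 3.467; fraction as HOCl = 1/(1 + 3.467) = 0.2238.
Free chlorine required for 1.64 ppm HOCl: 1.64 / 0.2238 = 7.326 ppm.
FC to add: 7.326 − 0.7 = 6.626 mg/L as Cl₂.
Cl₂ equivalent: 6.626 mg/L × 1,770,000 L = 11,730 g.
Product at 57.4% available Cl: 11,730 / 0.574 = 20,430 g.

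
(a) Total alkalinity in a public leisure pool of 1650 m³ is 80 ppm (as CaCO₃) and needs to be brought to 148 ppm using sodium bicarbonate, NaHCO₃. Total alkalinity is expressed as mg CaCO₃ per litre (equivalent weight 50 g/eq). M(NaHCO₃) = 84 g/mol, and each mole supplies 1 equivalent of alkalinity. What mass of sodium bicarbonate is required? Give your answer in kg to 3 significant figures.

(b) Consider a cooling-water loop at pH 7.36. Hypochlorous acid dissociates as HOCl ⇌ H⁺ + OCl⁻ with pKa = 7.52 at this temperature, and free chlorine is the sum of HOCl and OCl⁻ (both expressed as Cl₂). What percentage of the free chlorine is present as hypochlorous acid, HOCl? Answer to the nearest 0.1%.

(a) 188 kg; (b) 59.1%

(a) Volume: 1650 m³ = 1,650,000 L.
(a) Alkalinity to add: (148 − 80) = 68 mg/L as CaCO₃ × 1,650,000 L = 112,200 g as CaCO₃.
(a) Equivalents: 112,200 g ÷ 50 g/eq = 2244 eq.
(a) NaHCO₃ supplies 1 eq per mole → 2244 mol.
(a) Mass: 2244 mol × 84 g/mol = 188,500 g.

(b) [OCl⁻]/[HOCl] = 10^(pH − pKa) = 10^(7.36 − 7.52) = 10^-0.16 = 0.6918.
(b) Fraction as HOCl = 1 / (1 + 0.6918) = 0.5911.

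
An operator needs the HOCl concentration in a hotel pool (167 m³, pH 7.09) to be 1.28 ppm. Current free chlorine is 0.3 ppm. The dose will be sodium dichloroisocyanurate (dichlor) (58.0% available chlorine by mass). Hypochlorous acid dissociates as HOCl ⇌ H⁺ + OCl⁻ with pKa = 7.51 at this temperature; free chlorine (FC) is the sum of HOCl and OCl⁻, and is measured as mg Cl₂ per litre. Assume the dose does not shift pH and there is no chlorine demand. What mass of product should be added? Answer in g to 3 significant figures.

422 g

Volume: 167 m³ = 167,000 L.
[OCl⁻]/[HOCl] = 10^(pH − pKa) = 10^(7.09 − 7.51) = 0.3802; fraction as HOCl = 1/(1 + 0.3802) = 0.7245.
Free chlorine required for 1.28 ppm HOCl: 1.28 / 0.7245 = 1.767 ppm.
FC to add: 1.767 − 0.3 = 1.467 mg/L as Cl₂.
Cl₂ equivalent: 1.467 mg/L × 167,000 L = 244.9 g.
Product at 58.0% available Cl: 244.9 / 0.58 = 422.3 g.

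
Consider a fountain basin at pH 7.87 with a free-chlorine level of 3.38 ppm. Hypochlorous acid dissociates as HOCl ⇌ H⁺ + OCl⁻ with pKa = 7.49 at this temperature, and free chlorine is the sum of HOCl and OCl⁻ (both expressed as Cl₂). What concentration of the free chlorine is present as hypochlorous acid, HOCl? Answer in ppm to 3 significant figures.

0.994 ppm

[OCl⁻]/[HOCl] = 10^(pH − pKa) = 10^(7.87 − 7.49) = 10^0.38 = 2.399.
Fraction as HOCl = 1 / (1 + 2.399) = 0.2942.
HOCl = 0.2942 × 3.38 ppm = 0.9945 ppm.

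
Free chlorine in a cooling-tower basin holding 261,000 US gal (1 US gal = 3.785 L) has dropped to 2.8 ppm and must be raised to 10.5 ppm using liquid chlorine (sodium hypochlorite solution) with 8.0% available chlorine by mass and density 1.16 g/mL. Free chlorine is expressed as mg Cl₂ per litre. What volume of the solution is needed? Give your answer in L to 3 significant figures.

82.0 L

Volume: 261,000 US gal × 3.785 L/gal = 987,885 L.
Chlorine deficit: 10.5 − 2.8 = 7.7 ppm = 7.7 mg/L as Cl₂.
Cl₂ equivalent needed: 7.7 mg/L × 987,885 L = 7,607,000 mg = 7607 g.
Product at 8.0% available chlorine: 7607 / 0.08 = 95,080 g.
Volume at density 1.16 g/mL: 95,080 g ÷ 1.16 g/mL = 81,970 mL.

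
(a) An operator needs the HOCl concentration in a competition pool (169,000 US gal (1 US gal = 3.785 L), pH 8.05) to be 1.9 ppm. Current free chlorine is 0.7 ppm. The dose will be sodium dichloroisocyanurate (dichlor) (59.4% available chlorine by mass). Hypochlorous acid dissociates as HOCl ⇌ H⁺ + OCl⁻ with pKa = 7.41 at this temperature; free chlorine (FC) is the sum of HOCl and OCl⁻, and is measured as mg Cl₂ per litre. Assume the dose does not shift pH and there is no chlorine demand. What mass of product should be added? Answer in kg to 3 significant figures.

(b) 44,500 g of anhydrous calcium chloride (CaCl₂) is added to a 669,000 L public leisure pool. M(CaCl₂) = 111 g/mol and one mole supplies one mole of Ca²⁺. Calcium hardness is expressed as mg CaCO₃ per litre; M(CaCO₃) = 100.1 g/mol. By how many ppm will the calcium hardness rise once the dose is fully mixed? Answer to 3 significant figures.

(a) 10.2 kg; (b) 60.0 ppm

(a) Volume: 169,000 US gal × 3.785 L/gal = 639,665 L.
(a) [OCl⁻]/[HOCl] = 10^(pH − pKa) = 10^(8.05 − 7.41) = 4.365; fraction as HOCl = 1/(1 + 4.365) = 0.1864.
(a) Free chlorine required for 1.9 ppm HOCl: 1.9 / 0.1864 = 10.19 ppm.
(a) FC to add: 10.19 − 0.7 = 9.494 mg/L as Cl₂.
(a) Cl₂ equivalent: 9.494 mg/L × 639,665 L = 6073 g.
(a) Product at 59.4% available Cl: 6073 / 0.594 = 10,220 g.

(b) Moles of Ca²⁺: 44,500 g ÷ 111 g/mol = 400.9 mol.
(b) As CaCO₃: 400.9 mol × 100.1 g/mol = 40,130 g.
(b) Rise: 40,130 g / 669,000 L × 1000 = 59.99 mg/L.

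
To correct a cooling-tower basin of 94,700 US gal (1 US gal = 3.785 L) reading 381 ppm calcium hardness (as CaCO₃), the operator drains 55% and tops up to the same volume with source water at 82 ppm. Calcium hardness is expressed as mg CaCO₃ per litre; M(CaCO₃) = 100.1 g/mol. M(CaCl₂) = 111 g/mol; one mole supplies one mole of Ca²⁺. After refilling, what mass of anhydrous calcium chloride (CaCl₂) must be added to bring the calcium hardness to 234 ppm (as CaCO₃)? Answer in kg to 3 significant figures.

Volume: 94,700 US gal × 3.785 L/gal = 358,440 L.
After draining 55% and refilling: 381 × 0.45 + 82 × 0.55 = 216.55 ppm.
Deficit to target: 234 − 216.55 = 17.45 mg/L.
As CaCO₃: 17.45 mg/L × 358,440 L = 6255 g; ÷ 100.1 = 62.49 mol Ca²⁺.
Mass: 62.49 × 111 = 6936 g.

6.94 kg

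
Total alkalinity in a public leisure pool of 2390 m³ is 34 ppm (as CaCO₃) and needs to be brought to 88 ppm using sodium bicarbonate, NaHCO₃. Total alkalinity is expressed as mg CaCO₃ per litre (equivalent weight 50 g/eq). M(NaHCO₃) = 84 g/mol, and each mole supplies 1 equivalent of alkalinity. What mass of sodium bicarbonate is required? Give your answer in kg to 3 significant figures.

217 kg

Volume: 2390 m³ = 2,390,000 L.
Alkalinity to add: (88 − 34) = 54 mg/L as CaCO₃ × 2,390,000 L = 129,100 g as CaCO₃.
Equivalents: 129,100 g ÷ 50 g/eq = 2581 eq.
NaHCO₃ supplies 1 eq per mole → 2581 mol.
Mass: 2581 mol × 84 g/mol = 216,800 g.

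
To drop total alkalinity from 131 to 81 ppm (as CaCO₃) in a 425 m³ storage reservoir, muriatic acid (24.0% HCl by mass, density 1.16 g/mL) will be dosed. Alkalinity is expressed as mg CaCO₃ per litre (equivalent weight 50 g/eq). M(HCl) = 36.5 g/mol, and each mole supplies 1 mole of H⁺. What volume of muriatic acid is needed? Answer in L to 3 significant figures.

55.7 L

Volume: 425 m³ = 425,000 L.
Alkalinity to neutralize: (131 − 81) = 50 mg/L as CaCO₃ × 425,000 L = 21,250 g as CaCO₃.
Equivalents of H⁺ required: 21,250 ÷ 50 g/eq = 425 eq = 425 mol HCl.
Mass of HCl: 425 × 36.5 = 15,510 g.
Mass of 24.0% solution: 15,510 / 0.24 = 64,640 g.
Volume: 64,640 g ÷ 1.16 g/mL = 55,720 mL.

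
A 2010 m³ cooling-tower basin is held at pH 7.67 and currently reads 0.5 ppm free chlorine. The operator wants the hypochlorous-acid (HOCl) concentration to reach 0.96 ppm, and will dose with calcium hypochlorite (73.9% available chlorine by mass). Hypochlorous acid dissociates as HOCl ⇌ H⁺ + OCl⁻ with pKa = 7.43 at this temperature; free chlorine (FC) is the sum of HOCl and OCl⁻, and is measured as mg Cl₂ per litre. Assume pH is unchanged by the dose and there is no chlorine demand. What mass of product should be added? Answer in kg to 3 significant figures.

5.79 kg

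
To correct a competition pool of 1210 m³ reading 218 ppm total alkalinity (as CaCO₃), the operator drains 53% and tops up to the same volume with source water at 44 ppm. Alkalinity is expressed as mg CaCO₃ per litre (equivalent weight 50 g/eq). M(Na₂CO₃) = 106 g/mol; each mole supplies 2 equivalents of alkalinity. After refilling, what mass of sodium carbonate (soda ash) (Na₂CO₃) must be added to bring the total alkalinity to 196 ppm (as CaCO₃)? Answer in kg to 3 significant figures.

90.1 kg

Volume: 1210 m³ = 1,210,000 L.
After draining 53% and refilling: 218 × 0.47 + 44 × 0.53 = 125.78 ppm.
Deficit to target: 196 − 125.78 = 70.22 mg/L.
As CaCO₃: 70.22 mg/L × 1,210,000 L = 84,970 g; ÷ 50 g/eq ÷ 2 = 849.7 mol Na₂CO₃.
Mass: 849.7 × 106 = 90,060 g.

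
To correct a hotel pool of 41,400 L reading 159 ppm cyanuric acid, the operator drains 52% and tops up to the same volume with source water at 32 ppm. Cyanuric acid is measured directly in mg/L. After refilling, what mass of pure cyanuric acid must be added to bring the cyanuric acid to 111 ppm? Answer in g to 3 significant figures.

747 g

After draining 52% and refilling: 159 × 0.48 + 32 × 0.52 = 92.96 ppm.
Deficit to target: 111 − 92.96 = 18.04 mg/L.
Mass: 18.04 mg/L × 41,400 L = 746.9 g cyanuric acid.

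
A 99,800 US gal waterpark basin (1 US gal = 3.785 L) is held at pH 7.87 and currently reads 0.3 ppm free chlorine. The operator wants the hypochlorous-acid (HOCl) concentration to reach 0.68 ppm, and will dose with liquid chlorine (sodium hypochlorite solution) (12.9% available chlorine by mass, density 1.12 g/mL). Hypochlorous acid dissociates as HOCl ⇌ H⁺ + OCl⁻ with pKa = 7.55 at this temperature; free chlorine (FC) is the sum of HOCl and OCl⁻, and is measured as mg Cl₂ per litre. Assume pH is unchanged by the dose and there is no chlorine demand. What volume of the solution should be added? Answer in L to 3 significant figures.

4.71 L

Volume: 99,800 US gal × 3.785 L/gal = 377,743 L.
[OCl⁻]/[HOCl] = 10^(pH − pKa) = 10^(7.87 − 7.55) = 2.089; fraction as HOCl = 1/(1 + 2.089) = 0.3237.
Free chlorine required for 0.68 ppm HOCl: 0.68 / 0.3237 = 2.101 ppm.
FC to add: 2.101 − 0.3 = 1.801 mg/L as Cl₂.
Cl₂ equivalent: 1.801 mg/L × 377,743 L = 680.2 g.
Product at 12.9% available Cl: 680.2 / 0.129 = 5273 g.
Volume: 5273 g ÷ 1.12 g/mL = 4708 mL.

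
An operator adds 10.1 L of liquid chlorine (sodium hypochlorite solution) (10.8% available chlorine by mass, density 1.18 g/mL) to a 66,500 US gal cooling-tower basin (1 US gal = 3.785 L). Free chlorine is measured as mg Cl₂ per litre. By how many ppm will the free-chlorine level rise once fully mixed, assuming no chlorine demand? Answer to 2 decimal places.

5.11 ppm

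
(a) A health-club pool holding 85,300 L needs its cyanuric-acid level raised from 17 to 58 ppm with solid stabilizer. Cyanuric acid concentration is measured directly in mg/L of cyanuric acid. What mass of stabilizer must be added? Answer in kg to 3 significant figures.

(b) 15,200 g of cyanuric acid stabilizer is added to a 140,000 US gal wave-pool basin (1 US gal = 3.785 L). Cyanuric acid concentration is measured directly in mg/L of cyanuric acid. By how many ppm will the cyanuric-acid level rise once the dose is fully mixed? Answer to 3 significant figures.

(a) CYA to add: (58 − 17) = 41 mg/L × 85,300 L = 3497 g cyanuric acid.

(b) Volume: 140,000 US gal × 3.785 L/gal = 529,900 L.
(b) Rise: 15,200 g / 529,900 L × 1000 = 28.68 mg/L.

(a) 3.50 kg; (b) 28.7 ppm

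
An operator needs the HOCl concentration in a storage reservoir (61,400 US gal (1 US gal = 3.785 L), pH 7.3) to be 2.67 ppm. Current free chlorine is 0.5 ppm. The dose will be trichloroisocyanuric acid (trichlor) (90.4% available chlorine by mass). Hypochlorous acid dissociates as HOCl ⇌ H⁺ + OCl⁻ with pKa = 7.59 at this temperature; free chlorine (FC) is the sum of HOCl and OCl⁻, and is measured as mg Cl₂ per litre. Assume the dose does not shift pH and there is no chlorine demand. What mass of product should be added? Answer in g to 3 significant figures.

Volume: 61,400 US gal × 3.785 L/gal = 232,399 L.
[OCl⁻]/[HOCl] = 10^(pH − pKa) = 10^(7.3 − 7.59) = 0.5129; fraction as HOCl = 1/(1 + 0.5129) = 0.661.
Free chlorine required for 2.67 ppm HOCl: 2.67 / 0.661 = 4.039 ppm.
FC to add: 4.039 − 0.5 = 3.539 mg/L as Cl₂.
Cl₂ equivalent: 3.539 mg/L × 232,399 L = 822.5 g.
Product at 90.4% available Cl: 822.5 / 0.904 = 909.9 g.

910 g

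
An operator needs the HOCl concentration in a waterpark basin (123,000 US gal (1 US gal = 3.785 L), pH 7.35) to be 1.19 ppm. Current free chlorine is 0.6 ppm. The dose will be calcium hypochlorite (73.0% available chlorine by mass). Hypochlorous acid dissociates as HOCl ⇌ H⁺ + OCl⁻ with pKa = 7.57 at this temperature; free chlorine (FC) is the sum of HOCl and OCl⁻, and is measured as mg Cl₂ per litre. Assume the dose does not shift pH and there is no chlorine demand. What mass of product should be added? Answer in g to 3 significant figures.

834 g

Volume: 123,000 US gal × 3.785 L/gal = 465,555 L.
[OCl⁻]/[HOCl] = 10^(pH − pKa) = 10^(7.35 − 7.57) = 0.6026; fraction as HOCl = 1/(1 + 0.6026) = 0.624.
Free chlorine required for 1.19 ppm HOCl: 1.19 / 0.624 = 1.907 ppm.
FC to add: 1.907 − 0.6 = 1.307 mg/L as Cl₂.
Cl₂ equivalent: 1.307 mg/L × 465,555 L = 608.5 g.
Product at 73.0% available Cl: 608.5 / 0.73 = 833.6 g.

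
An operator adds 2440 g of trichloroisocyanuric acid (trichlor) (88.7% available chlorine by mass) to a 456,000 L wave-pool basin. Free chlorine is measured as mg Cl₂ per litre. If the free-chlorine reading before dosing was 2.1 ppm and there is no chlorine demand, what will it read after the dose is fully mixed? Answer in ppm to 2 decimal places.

6.85 ppm

Available chlorine delivered: 2440 g × 0.887 = 2164 g as Cl₂.
Concentration rise: 2164 g / 456,000 L = 4.746 mg/L = 4.75 ppm.
Final FC: 2.1 + 4.75 = 6.85 ppm.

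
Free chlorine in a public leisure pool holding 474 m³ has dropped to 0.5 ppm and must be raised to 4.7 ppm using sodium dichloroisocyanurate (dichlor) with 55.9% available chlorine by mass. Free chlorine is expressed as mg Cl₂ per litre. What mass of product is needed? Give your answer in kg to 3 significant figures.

3.56 kg

Volume: 474 m³ = 474,000 L.
Chlorine deficit: 4.7 − 0.5 = 4.2 ppm = 4.2 mg/L as Cl₂.
Cl₂ equivalent needed: 4.2 mg/L × 474,000 L = 1,991,000 mg = 1991 g.
Product at 55.9% available chlorine: 1991 / 0.559 = 3561 g.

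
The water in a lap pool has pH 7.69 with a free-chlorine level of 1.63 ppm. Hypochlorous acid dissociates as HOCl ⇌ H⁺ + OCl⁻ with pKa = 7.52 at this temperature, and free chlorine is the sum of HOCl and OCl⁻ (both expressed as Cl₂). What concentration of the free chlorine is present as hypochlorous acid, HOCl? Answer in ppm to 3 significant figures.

0.657 ppm

[OCl⁻]/[HOCl] = 10^(pH − pKa) = 10^(7.69 − 7.52) = 10^0.17 = 1.479.
Fraction as HOCl = 1 / (1 + 1.479) = 0.4034.
HOCl = 0.4034 × 1.63 ppm = 0.6575 ppm.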